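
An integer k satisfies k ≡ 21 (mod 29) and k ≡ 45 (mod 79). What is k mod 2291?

282

29⁻¹ mod 79: 29·30 ≡ 1 (mod 79), so 29⁻¹ ≡ 30.
k = 21 + 29·((45 − 21)·30 mod 79) = 21 + 29·9 = 282.
Check: 282 mod 29 = 21, 282 mod 79 = 45. ✓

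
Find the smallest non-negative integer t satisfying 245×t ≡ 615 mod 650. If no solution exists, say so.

gcd(245, 650) = 5, and 5 | 615, so solutions exist.
Divide through by 5: 49×t = 123 (mod 130).
49⁻¹ ≡ 69 (mod 130).
t ≡ 69×123 ≡ 37 (mod 130).
The smallest non-negative solution is t = 37.

37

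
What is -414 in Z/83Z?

1

-414 = -5*83 + 1, so -414 ≡ 1 (mod 83).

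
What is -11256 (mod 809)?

70

-11256 = -14·809 + 70, so -11256 ≡ 70 (mod 809).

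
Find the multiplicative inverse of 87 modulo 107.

16

By the extended Euclidean algorithm:
107 = 1×87 + 20
87 = 4×20 + 7
20 = 2×7 + 6
7 = 1×6 + 1
6 = 6×1 + 0
gcd(87, 107) = 1, so the inverse exists.
Back-substitute for 1:
1 = 1×7 − 1×6
  = −1×20 + 3×7
  = 3×87 − 13×20
  = −13×107 + 16×87
So 87⁻¹ ≡ 16 (mod 107).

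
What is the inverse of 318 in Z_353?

121

353 = 1·318 + 35
318 = 9·35 + 3
35 = 11·3 + 2
3 = 1·2 + 1
2 = 2·1 + 0
gcd(318, 353) = 1, so the inverse exists.
Bézout: 1 = −109·353 + 121·318.
So 318⁻¹ ≡ 121 (mod 353).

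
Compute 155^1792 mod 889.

1792 in binary is 11100000000, i.e. 1792 = 1024 + 512 + 256.
155^1 ≡ 155 (mod 889)
155^2 ≡ 155^2 = 24025 ≡ 22 (mod 889)
155^4 ≡ 22^2 = 484 (mod 889)
155^8 ≡ 484^2 = 234256 ≡ 449 (mod 889)
155^16 ≡ 449^2 = 201601 ≡ 687 (mod 889)
155^32 ≡ 687^2 = 471969 ≡ 799 (mod 889)
155^64 ≡ 799^2 = 638401 ≡ 99 (mod 889)
155^128 ≡ 99^2 = 9801 ≡ 22 (mod 889)
155^256 ≡ 22^2 = 484 (mod 889)
155^512 ≡ 484^2 = 234256 ≡ 449 (mod 889)
155^1024 ≡ 449^2 = 201601 ≡ 687 (mod 889)
155^1792 = 155^1024 * 155^512 * 155^256 ≡ 687 * 449 * 484 (mod 889).
Accumulate the product:
687 * 449 = 308463 ≡ 869
869 * 484 = 420596 ≡ 99

99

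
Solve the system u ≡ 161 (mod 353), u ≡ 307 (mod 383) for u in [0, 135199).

97589

353⁻¹ mod 383: 353×217 ≡ 1 (mod 383), so 353⁻¹ ≡ 217.
u = 161 + 353×((307 − 161)×217 mod 383) = 161 + 353×276 = 97589.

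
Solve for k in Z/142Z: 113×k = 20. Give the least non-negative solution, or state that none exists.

gcd(113, 142) = 1, so a unique solution mod 142 exists.
113⁻¹ ≡ 93 (mod 142).
k ≡ 93×20 ≡ 14 (mod 142).

14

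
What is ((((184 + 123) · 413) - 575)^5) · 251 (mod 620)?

184 + 123 = 307
307 · 413 = 126791 ≡ 311 (mod 620)
311 - 575 = -264 ≡ 356 (mod 620)
(356)^5 ≡ 216 (mod 620)
216 · 251 = 54216 ≡ 276 (mod 620)

276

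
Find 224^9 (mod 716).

9 in binary is 1001, i.e. 9 = 8 + 1.
224^1 ≡ 224 (mod 716)
224^2 ≡ 224^2 = 50176 ≡ 56 (mod 716)
224^4 ≡ 56^2 = 3136 ≡ 272 (mod 716)
224^8 ≡ 272^2 = 73984 ≡ 236 (mod 716)
224^9 = 224^8 · 224^1 ≡ 236 · 224 (mod 716).
236 · 224 = 52864 ≡ 596 (mod 716).

596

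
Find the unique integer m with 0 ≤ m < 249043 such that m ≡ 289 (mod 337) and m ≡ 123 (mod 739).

337⁻¹ mod 739: 337*432 ≡ 1 (mod 739), so 337⁻¹ ≡ 432.
m = 289 + 337*((123 − 289)*432 mod 739) = 289 + 337*710 = 239559.
Check: 239559 mod 337 = 289, 239559 mod 739 = 123. ✓

239559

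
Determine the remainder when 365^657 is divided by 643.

40

By square-and-multiply:
657 in binary is 1010010001, i.e. 657 = 512 + 128 + 16 + 1.
365^1 ≡ 365 (mod 643)
365^2 ≡ 365^2 = 133225 ≡ 124 (mod 643)
365^4 ≡ 124^2 = 15376 ≡ 587 (mod 643)
365^8 ≡ 587^2 = 344569 ≡ 564 (mod 643)
365^16 ≡ 564^2 = 318096 ≡ 454 (mod 643)
365^32 ≡ 454^2 = 206116 ≡ 356 (mod 643)
365^64 ≡ 356^2 = 126736 ≡ 65 (mod 643)
365^128 ≡ 65^2 = 4225 ≡ 367 (mod 643)
365^256 ≡ 367^2 = 134689 ≡ 302 (mod 643)
365^512 ≡ 302^2 = 91204 ≡ 541 (mod 643)
365^657 = 365^512 * 365^128 * 365^16 * 365^1 ≡ 541 * 367 * 454 * 365 (mod 643).
Accumulate the product:
541 * 367 = 198547 ≡ 503
503 * 454 = 228362 ≡ 97
97 * 365 = 35405 ≡ 40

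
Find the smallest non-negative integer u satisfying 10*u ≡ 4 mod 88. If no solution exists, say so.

18

gcd(10, 88) = 2, and 2 | 4, so solutions exist.
Divide through by 2: 5*u mod 44 = 2.
5⁻¹ ≡ 9 (mod 44).
u ≡ 9*2 ≡ 18 (mod 44).
The smallest non-negative solution is u = 18.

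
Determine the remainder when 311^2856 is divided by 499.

307

Using repeated squaring:
311^1 ≡ 311 (mod 499)
311^2 ≡ 311^2 = 96721 ≡ 414 (mod 499)
311^4 ≡ 414^2 = 171396 ≡ 239 (mod 499)
311^8 ≡ 239^2 = 57121 ≡ 235 (mod 499)
311^16 ≡ 235^2 = 55225 ≡ 335 (mod 499)
311^32 ≡ 335^2 = 112225 ≡ 449 (mod 499)
311^64 ≡ 449^2 = 201601 ≡ 5 (mod 499)
311^128 ≡ 5^2 = 25 (mod 499)
311^256 ≡ 25^2 = 625 ≡ 126 (mod 499)
311^512 ≡ 126^2 = 15876 ≡ 407 (mod 499)
311^1024 ≡ 407^2 = 165649 ≡ 480 (mod 499)
311^2048 ≡ 480^2 = 230400 ≡ 361 (mod 499)
311^2856 = 311^2048 × 311^512 × 311^256 × 311^32 × 311^8 ≡ 361 × 407 × 126 × 449 × 235 (mod 499).
Accumulate the product:
361 × 407 = 146927 ≡ 221
221 × 126 = 27846 ≡ 401
401 × 449 = 180049 ≡ 409
409 × 235 = 96115 ≡ 307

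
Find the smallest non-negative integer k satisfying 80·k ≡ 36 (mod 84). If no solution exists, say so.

gcd(80, 84) = 4, and 4 | 36, so solutions exist.
Divide through by 4: 20·k ≡ 9 (mod 21).
20⁻¹ ≡ 20 (mod 21).
k ≡ 20·9 ≡ 12 (mod 21).
The smallest non-negative solution is k = 12.

12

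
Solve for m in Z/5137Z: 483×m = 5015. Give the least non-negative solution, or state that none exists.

4137

gcd(483, 5137) = 1, so a unique solution mod 5137 exists.
483⁻¹ ≡ 3882 (mod 5137).
m ≡ 3882×5015 ≡ 4137 (mod 5137).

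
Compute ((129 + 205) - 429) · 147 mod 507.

231

129 + 205 = 334
334 - 429 = -95 ≡ 412 (mod 507)
412 · 147 = 60564 ≡ 231 (mod 507)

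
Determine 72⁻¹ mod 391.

391 = 5·72 + 31
72 = 2·31 + 10
31 = 3·10 + 1
10 = 10·1 + 0
gcd(72, 391) = 1, so the inverse exists.
Bézout: 1 = 7·391 − 38·72.
So 72⁻¹ ≡ −38 ≡ 353 (mod 391).

353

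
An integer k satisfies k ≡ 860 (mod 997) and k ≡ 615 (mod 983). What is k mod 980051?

473438

997⁻¹ mod 983: 997*632 ≡ 1 (mod 983), so 997⁻¹ ≡ 632.
k = 860 + 997*((615 − 860)*632 mod 983) = 860 + 997*474 = 473438.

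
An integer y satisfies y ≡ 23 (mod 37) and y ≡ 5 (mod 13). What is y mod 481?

37⁻¹ mod 13: 37·6 ≡ 1 (mod 13), so 37⁻¹ ≡ 6.
y = 23 + 37·((5 − 23)·6 mod 13) = 23 + 37·9 = 356.

356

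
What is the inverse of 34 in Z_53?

39

Run the extended Euclidean algorithm:
53 = 1·34 + 19
34 = 1·19 + 15
19 = 1·15 + 4
15 = 3·4 + 3
4 = 1·3 + 1
3 = 3·1 + 0
gcd(34, 53) = 1, so the inverse exists.
Bézout: 1 = 9·53 − 14·34.
So 34⁻¹ ≡ −14 ≡ 39 (mod 53).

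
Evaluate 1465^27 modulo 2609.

Using repeated squaring:
27 in binary is 11011, i.e. 27 = 16 + 8 + 2 + 1.
1465^1 ≡ 1465 (mod 2609)
1465^2 ≡ 1465^2 = 2146225 ≡ 1627 (mod 2609)
1465^4 ≡ 1627^2 = 2647129 ≡ 1603 (mod 2609)
1465^8 ≡ 1603^2 = 2569609 ≡ 2353 (mod 2609)
1465^16 ≡ 2353^2 = 5536609 ≡ 311 (mod 2609)
1465^27 = 1465^16 · 1465^8 · 1465^2 · 1465^1 ≡ 311 · 2353 · 1627 · 1465 (mod 2609).
Accumulate the product:
311 · 2353 = 731783 ≡ 1263
1263 · 1627 = 2054901 ≡ 1618
1618 · 1465 = 2370370 ≡ 1398

1398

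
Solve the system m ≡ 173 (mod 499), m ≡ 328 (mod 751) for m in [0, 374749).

499⁻¹ mod 751: 499*450 ≡ 1 (mod 751), so 499⁻¹ ≡ 450.
m = 173 + 499*((328 − 173)*450 mod 751) = 173 + 499*658 = 328515.

328515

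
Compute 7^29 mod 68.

23

By square-and-multiply:
29 in binary is 11101, i.e. 29 = 16 + 8 + 4 + 1.
7^1 ≡ 7 (mod 68)
7^2 ≡ 7^2 = 49 (mod 68)
7^4 ≡ 49^2 = 2401 ≡ 21 (mod 68)
7^8 ≡ 21^2 = 441 ≡ 33 (mod 68)
7^16 ≡ 33^2 = 1089 ≡ 1 (mod 68)
7^29 = 7^16 · 7^8 · 7^4 · 7^1 ≡ 1 · 33 · 21 · 7 (mod 68).
Accumulate the product:
1 · 33 = 33
33 · 21 = 693 ≡ 13
13 · 7 = 91 ≡ 23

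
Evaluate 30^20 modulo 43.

10

Compute successive squares:
30^1 ≡ 30 (mod 43)
30^2 ≡ 30^2 = 900 ≡ 40 (mod 43)
30^4 ≡ 40^2 = 1600 ≡ 9 (mod 43)
30^8 ≡ 9^2 = 81 ≡ 38 (mod 43)
30^16 ≡ 38^2 = 1444 ≡ 25 (mod 43)
30^20 = 30^16 × 30^4 ≡ 25 × 9 (mod 43).
25 × 9 = 225 ≡ 10 (mod 43).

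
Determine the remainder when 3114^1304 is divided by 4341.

1304 in binary is 10100011000, i.e. 1304 = 1024 + 256 + 16 + 8.
3114^1 ≡ 3114 (mod 4341)
3114^2 ≡ 3114^2 = 9696996 ≡ 3543 (mod 4341)
3114^4 ≡ 3543^2 = 12552849 ≡ 3018 (mod 4341)
3114^8 ≡ 3018^2 = 9108324 ≡ 906 (mod 4341)
3114^16 ≡ 906^2 = 820836 ≡ 387 (mod 4341)
3114^32 ≡ 387^2 = 149769 ≡ 2175 (mod 4341)
3114^64 ≡ 2175^2 = 4730625 ≡ 3276 (mod 4341)
3114^128 ≡ 3276^2 = 10732176 ≡ 1224 (mod 4341)
3114^256 ≡ 1224^2 = 1498176 ≡ 531 (mod 4341)
3114^512 ≡ 531^2 = 281961 ≡ 4137 (mod 4341)
3114^1024 ≡ 4137^2 = 17114769 ≡ 2547 (mod 4341)
3114^1304 = 3114^1024 × 3114^256 × 3114^16 × 3114^8 ≡ 2547 × 531 × 387 × 906 (mod 4341).
Accumulate the product:
2547 × 531 = 1352457 ≡ 2406
2406 × 387 = 931122 ≡ 2148
2148 × 906 = 1946088 ≡ 1320

1320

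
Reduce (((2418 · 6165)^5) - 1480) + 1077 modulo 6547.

2418 · 6165 = 14906970 ≡ 5998 (mod 6547)
(5998)^5 ≡ 701 (mod 6547)
701 - 1480 = -779 ≡ 5768 (mod 6547)
5768 + 1077 = 6845 ≡ 298 (mod 6547)

298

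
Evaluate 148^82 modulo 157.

82 in binary is 1010010, i.e. 82 = 64 + 16 + 2.
148^1 ≡ 148 (mod 157)
148^2 ≡ 148^2 = 21904 ≡ 81 (mod 157)
148^4 ≡ 81^2 = 6561 ≡ 124 (mod 157)
148^8 ≡ 124^2 = 15376 ≡ 147 (mod 157)
148^16 ≡ 147^2 = 21609 ≡ 100 (mod 157)
148^32 ≡ 100^2 = 10000 ≡ 109 (mod 157)
148^64 ≡ 109^2 = 11881 ≡ 106 (mod 157)
148^82 = 148^64 · 148^16 · 148^2 ≡ 106 · 100 · 81 (mod 157).
Accumulate the product:
106 · 100 = 10600 ≡ 81
81 · 81 = 6561 ≡ 124

124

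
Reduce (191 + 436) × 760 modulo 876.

191 + 436 = 627
627 × 760 = 476520 ≡ 852 (mod 876)

852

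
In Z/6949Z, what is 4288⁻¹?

3246

6949 = 1×4288 + 2661
4288 = 1×2661 + 1627
2661 = 1×1627 + 1034
1627 = 1×1034 + 593
1034 = 1×593 + 441
593 = 1×441 + 152
441 = 2×152 + 137
152 = 1×137 + 15
137 = 9×15 + 2
15 = 7×2 + 1
2 = 2×1 + 0
gcd(4288, 6949) = 1, so the inverse exists.
Back-substitute for 1:
1 = 1×15 − 7×2
  = −7×137 + 64×15
  = 64×152 − 71×137
  = −71×441 + 206×152
  = 206×593 − 277×441
  = −277×1034 + 483×593
  = 483×1627 − 760×1034
  = −760×2661 + 1243×1627
  = 1243×4288 − 2003×2661
  = −2003×6949 + 3246×4288
So 4288⁻¹ ≡ 3246 (mod 6949).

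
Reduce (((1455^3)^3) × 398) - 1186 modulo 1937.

1094

(1455)^3 ≡ 1676 (mod 1937)
(1676)^3 ≡ 142 (mod 1937)
142 × 398 = 56516 ≡ 343 (mod 1937)
343 - 1186 = -843 ≡ 1094 (mod 1937)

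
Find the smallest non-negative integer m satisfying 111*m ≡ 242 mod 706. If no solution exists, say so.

gcd(111, 706) = 1, so a unique solution mod 706 exists.
111⁻¹ ≡ 547 (mod 706).
m ≡ 547*242 ≡ 352 (mod 706).

352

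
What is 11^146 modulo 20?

1

Using repeated squaring:
146 in binary is 10010010, i.e. 146 = 128 + 16 + 2.
11^1 ≡ 11 (mod 20)
11^2 ≡ 11^2 = 121 ≡ 1 (mod 20)
11^4 ≡ 1^2 = 1 (mod 20)
11^8 ≡ 1^2 = 1 (mod 20)
11^16 ≡ 1^2 = 1 (mod 20)
11^32 ≡ 1^2 = 1 (mod 20)
11^64 ≡ 1^2 = 1 (mod 20)
11^128 ≡ 1^2 = 1 (mod 20)
11^146 = 11^128 · 11^16 · 11^2 ≡ 1 · 1 · 1 (mod 20).
Accumulate the product:
1 · 1 = 1
1 · 1 = 1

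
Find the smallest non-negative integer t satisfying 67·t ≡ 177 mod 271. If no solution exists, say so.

35

gcd(67, 271) = 1, so a unique solution mod 271 exists.
67⁻¹ ≡ 89 (mod 271).
t ≡ 89·177 ≡ 35 (mod 271).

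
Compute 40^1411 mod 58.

10

Compute successive squares:
40^1 ≡ 40 (mod 58)
40^2 ≡ 40^2 = 1600 ≡ 34 (mod 58)
40^4 ≡ 34^2 = 1156 ≡ 54 (mod 58)
40^8 ≡ 54^2 = 2916 ≡ 16 (mod 58)
40^16 ≡ 16^2 = 256 ≡ 24 (mod 58)
40^32 ≡ 24^2 = 576 ≡ 54 (mod 58)
40^64 ≡ 54^2 = 2916 ≡ 16 (mod 58)
40^128 ≡ 16^2 = 256 ≡ 24 (mod 58)
40^256 ≡ 24^2 = 576 ≡ 54 (mod 58)
40^512 ≡ 54^2 = 2916 ≡ 16 (mod 58)
40^1024 ≡ 16^2 = 256 ≡ 24 (mod 58)
40^1411 = 40^1024 * 40^256 * 40^128 * 40^2 * 40^1 ≡ 24 * 54 * 24 * 34 * 40 (mod 58).
Accumulate the product:
24 * 54 = 1296 ≡ 20
20 * 24 = 480 ≡ 16
16 * 34 = 544 ≡ 22
22 * 40 = 880 ≡ 10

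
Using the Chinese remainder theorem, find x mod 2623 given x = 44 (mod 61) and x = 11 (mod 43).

2118

61⁻¹ mod 43: 61×12 ≡ 1 (mod 43), so 61⁻¹ ≡ 12.
x = 44 + 61×((11 − 44)×12 mod 43) = 44 + 61×34 = 2118.
Check: 2118 mod 61 = 44, 2118 mod 43 = 11. ✓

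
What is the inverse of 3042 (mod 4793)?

323

4793 = 1*3042 + 1751
3042 = 1*1751 + 1291
1751 = 1*1291 + 460
1291 = 2*460 + 371
460 = 1*371 + 89
371 = 4*89 + 15
89 = 5*15 + 14
15 = 1*14 + 1
14 = 14*1 + 0
gcd(3042, 4793) = 1, so the inverse exists.
Bézout: 1 = −205*4793 + 323*3042.
So 3042⁻¹ ≡ 323 (mod 4793).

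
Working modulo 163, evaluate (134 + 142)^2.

55

134 + 142 = 276 ≡ 113 (mod 163)
(113)^2 ≡ 55 (mod 163)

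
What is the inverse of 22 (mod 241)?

11

By the extended Euclidean algorithm:
241 = 10·22 + 21
22 = 1·21 + 1
21 = 21·1 + 0
gcd(22, 241) = 1, so the inverse exists.
Bézout: 1 = −1·241 + 11·22.
So 22⁻¹ ≡ 11 (mod 241).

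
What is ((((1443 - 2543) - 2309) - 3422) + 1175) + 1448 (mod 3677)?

1443 - 2543 = -1100 ≡ 2577 (mod 3677)
2577 - 2309 = 268
268 - 3422 = -3154 ≡ 523 (mod 3677)
523 + 1175 = 1698
1698 + 1448 = 3146

3146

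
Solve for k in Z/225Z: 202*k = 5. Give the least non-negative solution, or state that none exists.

gcd(202, 225) = 1, so a unique solution mod 225 exists.
202⁻¹ ≡ 88 (mod 225).
k ≡ 88*5 ≡ 215 (mod 225).

215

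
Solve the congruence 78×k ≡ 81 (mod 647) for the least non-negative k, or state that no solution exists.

225

gcd(78, 647) = 1, so a unique solution mod 647 exists.
78⁻¹ ≡ 506 (mod 647).
k ≡ 506×81 ≡ 225 (mod 647).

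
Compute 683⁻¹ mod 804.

804 = 1*683 + 121
683 = 5*121 + 78
121 = 1*78 + 43
78 = 1*43 + 35
43 = 1*35 + 8
35 = 4*8 + 3
8 = 2*3 + 2
3 = 1*2 + 1
2 = 2*1 + 0
gcd(683, 804) = 1, so the inverse exists.
Back-substitute for 1:
1 = 1*3 − 1*2
  = −1*8 + 3*3
  = 3*35 − 13*8
  = −13*43 + 16*35
  = 16*78 − 29*43
  = −29*121 + 45*78
  = 45*683 − 254*121
  = −254*804 + 299*683
So 683⁻¹ ≡ 299 (mod 804).

299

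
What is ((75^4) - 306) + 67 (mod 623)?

(75)^4 ≡ 324 (mod 623)
324 - 306 = 18
18 + 67 = 85

85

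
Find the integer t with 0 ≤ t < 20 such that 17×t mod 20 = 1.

13

Run the extended Euclidean algorithm:
20 = 1·17 + 3
17 = 5·3 + 2
3 = 1·2 + 1
2 = 2·1 + 0
gcd(17, 20) = 1, so the inverse exists.
Bézout: 1 = 6·20 − 7·17.
So 17⁻¹ ≡ −7 ≡ 13 (mod 20).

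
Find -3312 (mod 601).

-3312 = -6·601 + 294, so -3312 ≡ 294 (mod 601).

294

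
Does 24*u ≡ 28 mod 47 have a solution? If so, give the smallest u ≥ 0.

9

gcd(24, 47) = 1, so a unique solution mod 47 exists.
24⁻¹ ≡ 2 (mod 47).
u ≡ 2*28 ≡ 9 (mod 47).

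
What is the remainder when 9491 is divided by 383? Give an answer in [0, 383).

299

9491 = 24*383 + 299, so 9491 ≡ 299 (mod 383).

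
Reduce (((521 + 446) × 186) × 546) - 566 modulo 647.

521 + 446 = 967 ≡ 320 (mod 647)
320 × 186 = 59520 ≡ 643 (mod 647)
643 × 546 = 351078 ≡ 404 (mod 647)
404 - 566 = -162 ≡ 485 (mod 647)

485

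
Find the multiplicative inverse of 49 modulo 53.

13

By the extended Euclidean algorithm:
53 = 1·49 + 4
49 = 12·4 + 1
4 = 4·1 + 0
gcd(49, 53) = 1, so the inverse exists.
Bézout: 1 = −12·53 + 13·49.
So 49⁻¹ ≡ 13 (mod 53).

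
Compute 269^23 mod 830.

139

Compute successive squares:
23 in binary is 10111, i.e. 23 = 16 + 4 + 2 + 1.
269^1 ≡ 269 (mod 830)
269^2 ≡ 269^2 = 72361 ≡ 151 (mod 830)
269^4 ≡ 151^2 = 22801 ≡ 391 (mod 830)
269^8 ≡ 391^2 = 152881 ≡ 161 (mod 830)
269^16 ≡ 161^2 = 25921 ≡ 191 (mod 830)
269^23 = 269^16 * 269^4 * 269^2 * 269^1 ≡ 191 * 391 * 151 * 269 (mod 830).
Accumulate the product:
191 * 391 = 74681 ≡ 811
811 * 151 = 122461 ≡ 451
451 * 269 = 121319 ≡ 139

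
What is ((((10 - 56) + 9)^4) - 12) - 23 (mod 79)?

9

10 - 56 = -46 ≡ 33 (mod 79)
33 + 9 = 42
(42)^4 ≡ 44 (mod 79)
44 - 12 = 32
32 - 23 = 9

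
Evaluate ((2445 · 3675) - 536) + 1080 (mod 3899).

2623

2445 · 3675 = 8985375 ≡ 2079 (mod 3899)
2079 - 536 = 1543
1543 + 1080 = 2623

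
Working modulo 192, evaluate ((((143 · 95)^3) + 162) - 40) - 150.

143 · 95 = 13585 ≡ 145 (mod 192)
(145)^3 ≡ 49 (mod 192)
49 + 162 = 211 ≡ 19 (mod 192)
19 - 40 = -21 ≡ 171 (mod 192)
171 - 150 = 21

21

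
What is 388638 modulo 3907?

388638 = 99*3907 + 1845, so 388638 ≡ 1845 (mod 3907).

1845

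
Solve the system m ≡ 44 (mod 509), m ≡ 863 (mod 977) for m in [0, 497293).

509⁻¹ mod 977: 509×286 ≡ 1 (mod 977), so 509⁻¹ ≡ 286.
m = 44 + 509×((863 − 44)×286 mod 977) = 44 + 509×731 = 372123.
Check: 372123 mod 509 = 44, 372123 mod 977 = 863. ✓

372123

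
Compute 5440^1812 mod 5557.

Compute successive squares:
5440^1 ≡ 5440 (mod 5557)
5440^2 ≡ 5440^2 = 29593600 ≡ 2575 (mod 5557)
5440^4 ≡ 2575^2 = 6630625 ≡ 1124 (mod 5557)
5440^8 ≡ 1124^2 = 1263376 ≡ 1937 (mod 5557)
5440^16 ≡ 1937^2 = 3751969 ≡ 994 (mod 5557)
5440^32 ≡ 994^2 = 988036 ≡ 4447 (mod 5557)
5440^64 ≡ 4447^2 = 19775809 ≡ 4003 (mod 5557)
5440^128 ≡ 4003^2 = 16024009 ≡ 3178 (mod 5557)
5440^256 ≡ 3178^2 = 10099684 ≡ 2615 (mod 5557)
5440^512 ≡ 2615^2 = 6838225 ≡ 3115 (mod 5557)
5440^1024 ≡ 3115^2 = 9703225 ≡ 703 (mod 5557)
5440^1812 = 5440^1024 · 5440^512 · 5440^256 · 5440^16 · 5440^4 ≡ 703 · 3115 · 2615 · 994 · 1124 (mod 5557).
Accumulate the product:
703 · 3115 = 2189845 ≡ 387
387 · 2615 = 1012005 ≡ 631
631 · 994 = 627214 ≡ 4830
4830 · 1124 = 5428920 ≡ 5288

5288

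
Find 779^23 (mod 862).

Compute successive squares:
23 in binary is 10111, i.e. 23 = 16 + 4 + 2 + 1.
779^1 ≡ 779 (mod 862)
779^2 ≡ 779^2 = 606841 ≡ 855 (mod 862)
779^4 ≡ 855^2 = 731025 ≡ 49 (mod 862)
779^8 ≡ 49^2 = 2401 ≡ 677 (mod 862)
779^16 ≡ 677^2 = 458329 ≡ 607 (mod 862)
779^23 = 779^16 × 779^4 × 779^2 × 779^1 ≡ 607 × 49 × 855 × 779 (mod 862).
Accumulate the product:
607 × 49 = 29743 ≡ 435
435 × 855 = 371925 ≡ 403
403 × 779 = 313937 ≡ 169

169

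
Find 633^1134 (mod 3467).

1134 in binary is 10001101110, i.e. 1134 = 1024 + 64 + 32 + 8 + 4 + 2.
633^1 ≡ 633 (mod 3467)
633^2 ≡ 633^2 = 400689 ≡ 1984 (mod 3467)
633^4 ≡ 1984^2 = 3936256 ≡ 1211 (mod 3467)
633^8 ≡ 1211^2 = 1466521 ≡ 3447 (mod 3467)
633^16 ≡ 3447^2 = 11881809 ≡ 400 (mod 3467)
633^32 ≡ 400^2 = 160000 ≡ 518 (mod 3467)
633^64 ≡ 518^2 = 268324 ≡ 1365 (mod 3467)
633^128 ≡ 1365^2 = 1863225 ≡ 1446 (mod 3467)
633^256 ≡ 1446^2 = 2090916 ≡ 315 (mod 3467)
633^512 ≡ 315^2 = 99225 ≡ 2149 (mod 3467)
633^1024 ≡ 2149^2 = 4618201 ≡ 157 (mod 3467)
633^1134 = 633^1024 × 633^64 × 633^32 × 633^8 × 633^4 × 633^2 ≡ 157 × 1365 × 518 × 3447 × 1211 × 1984 (mod 3467).
Accumulate the product:
157 × 1365 = 214305 ≡ 2818
2818 × 518 = 1459724 ≡ 117
117 × 3447 = 403299 ≡ 1127
1127 × 1211 = 1364797 ≡ 2266
2266 × 1984 = 4495744 ≡ 2512

2512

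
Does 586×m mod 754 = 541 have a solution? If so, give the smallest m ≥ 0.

no solution

gcd(586, 754) = 2, and 2 does not divide 541.
So the congruence has no solution.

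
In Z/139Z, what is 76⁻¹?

Apply the Euclidean algorithm and back-substitute:
139 = 1×76 + 63
76 = 1×63 + 13
63 = 4×13 + 11
13 = 1×11 + 2
11 = 5×2 + 1
2 = 2×1 + 0
gcd(76, 139) = 1, so the inverse exists.
Bézout: 1 = 35×139 − 64×76.
So 76⁻¹ ≡ −64 ≡ 75 (mod 139).

75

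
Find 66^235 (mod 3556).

80

By square-and-multiply:
235 in binary is 11101011, i.e. 235 = 128 + 64 + 32 + 8 + 2 + 1.
66^1 ≡ 66 (mod 3556)
66^2 ≡ 66^2 = 4356 ≡ 800 (mod 3556)
66^4 ≡ 800^2 = 640000 ≡ 3476 (mod 3556)
66^8 ≡ 3476^2 = 12082576 ≡ 2844 (mod 3556)
66^16 ≡ 2844^2 = 8088336 ≡ 1992 (mod 3556)
66^32 ≡ 1992^2 = 3968064 ≡ 3124 (mod 3556)
66^64 ≡ 3124^2 = 9759376 ≡ 1712 (mod 3556)
66^128 ≡ 1712^2 = 2930944 ≡ 800 (mod 3556)
66^235 = 66^128 × 66^64 × 66^32 × 66^8 × 66^2 × 66^1 ≡ 800 × 1712 × 3124 × 2844 × 800 × 66 (mod 3556).
Accumulate the product:
800 × 1712 = 1369600 ≡ 540
540 × 3124 = 1686960 ≡ 1416
1416 × 2844 = 4027104 ≡ 1712
1712 × 800 = 1369600 ≡ 540
540 × 66 = 35640 ≡ 80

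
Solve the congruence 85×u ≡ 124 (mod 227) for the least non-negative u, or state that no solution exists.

gcd(85, 227) = 1, so a unique solution mod 227 exists.
85⁻¹ ≡ 219 (mod 227).
u ≡ 219×124 ≡ 143 (mod 227).

143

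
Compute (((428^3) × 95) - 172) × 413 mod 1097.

321

(428)^3 ≡ 162 (mod 1097)
162 × 95 = 15390 ≡ 32 (mod 1097)
32 - 172 = -140 ≡ 957 (mod 1097)
957 × 413 = 395241 ≡ 321 (mod 1097)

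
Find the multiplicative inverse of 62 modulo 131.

Run the extended Euclidean algorithm:
131 = 2×62 + 7
62 = 8×7 + 6
7 = 1×6 + 1
6 = 6×1 + 0
gcd(62, 131) = 1, so the inverse exists.
Bézout: 1 = 9×131 − 19×62.
So 62⁻¹ ≡ −19 ≡ 112 (mod 131).

112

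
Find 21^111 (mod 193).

143

111 in binary is 1101111, i.e. 111 = 64 + 32 + 8 + 4 + 2 + 1.
21^1 ≡ 21 (mod 193)
21^2 ≡ 21^2 = 441 ≡ 55 (mod 193)
21^4 ≡ 55^2 = 3025 ≡ 130 (mod 193)
21^8 ≡ 130^2 = 16900 ≡ 109 (mod 193)
21^16 ≡ 109^2 = 11881 ≡ 108 (mod 193)
21^32 ≡ 108^2 = 11664 ≡ 84 (mod 193)
21^64 ≡ 84^2 = 7056 ≡ 108 (mod 193)
21^111 = 21^64 · 21^32 · 21^8 · 21^4 · 21^2 · 21^1 ≡ 108 · 84 · 109 · 130 · 55 · 21 (mod 193).
Accumulate the product:
108 · 84 = 9072 ≡ 1
1 · 109 = 109
109 · 130 = 14170 ≡ 81
81 · 55 = 4455 ≡ 16
16 · 21 = 336 ≡ 143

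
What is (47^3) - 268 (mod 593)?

373

(47)^3 ≡ 48 (mod 593)
48 - 268 = -220 ≡ 373 (mod 593)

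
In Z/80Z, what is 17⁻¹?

Run the extended Euclidean algorithm:
80 = 4*17 + 12
17 = 1*12 + 5
12 = 2*5 + 2
5 = 2*2 + 1
2 = 2*1 + 0
gcd(17, 80) = 1, so the inverse exists.
Bézout: 1 = −7*80 + 33*17.
So 17⁻¹ ≡ 33 (mod 80).

33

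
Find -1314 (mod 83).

14

-1314 = -16*83 + 14, so -1314 ≡ 14 (mod 83).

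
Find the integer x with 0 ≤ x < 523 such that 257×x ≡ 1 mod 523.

Run the extended Euclidean algorithm:
523 = 2×257 + 9
257 = 28×9 + 5
9 = 1×5 + 4
5 = 1×4 + 1
4 = 4×1 + 0
gcd(257, 523) = 1, so the inverse exists.
Bézout: 1 = −57×523 + 116×257.
So 257⁻¹ ≡ 116 (mod 523).

116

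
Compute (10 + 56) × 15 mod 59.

10 + 56 = 66 ≡ 7 (mod 59)
7 × 15 = 105 ≡ 46 (mod 59)

46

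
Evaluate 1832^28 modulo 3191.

Using repeated squaring:
28 in binary is 11100, i.e. 28 = 16 + 8 + 4.
1832^1 ≡ 1832 (mod 3191)
1832^2 ≡ 1832^2 = 3356224 ≡ 2483 (mod 3191)
1832^4 ≡ 2483^2 = 6165289 ≡ 277 (mod 3191)
1832^8 ≡ 277^2 = 76729 ≡ 145 (mod 3191)
1832^16 ≡ 145^2 = 21025 ≡ 1879 (mod 3191)
1832^28 = 1832^16 × 1832^8 × 1832^4 ≡ 1879 × 145 × 277 (mod 3191).
Accumulate the product:
1879 × 145 = 272455 ≡ 1220
1220 × 277 = 337940 ≡ 2885

2885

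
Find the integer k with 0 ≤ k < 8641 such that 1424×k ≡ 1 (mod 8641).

8641 = 6*1424 + 97
1424 = 14*97 + 66
97 = 1*66 + 31
66 = 2*31 + 4
31 = 7*4 + 3
4 = 1*3 + 1
3 = 3*1 + 0
gcd(1424, 8641) = 1, so the inverse exists.
Back-substitute for 1:
1 = 1*4 − 1*3
  = −1*31 + 8*4
  = 8*66 − 17*31
  = −17*97 + 25*66
  = 25*1424 − 367*97
  = −367*8641 + 2227*1424
So 1424⁻¹ ≡ 2227 (mod 8641).

2227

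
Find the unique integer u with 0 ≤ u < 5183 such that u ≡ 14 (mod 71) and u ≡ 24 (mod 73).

71⁻¹ mod 73: 71*36 ≡ 1 (mod 73), so 71⁻¹ ≡ 36.
u = 14 + 71*((24 − 14)*36 mod 73) = 14 + 71*68 = 4842.

4842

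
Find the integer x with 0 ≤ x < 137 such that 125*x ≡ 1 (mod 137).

57

By the extended Euclidean algorithm:
137 = 1×125 + 12
125 = 10×12 + 5
12 = 2×5 + 2
5 = 2×2 + 1
2 = 2×1 + 0
gcd(125, 137) = 1, so the inverse exists.
Bézout: 1 = −52×137 + 57×125.
So 125⁻¹ ≡ 57 (mod 137).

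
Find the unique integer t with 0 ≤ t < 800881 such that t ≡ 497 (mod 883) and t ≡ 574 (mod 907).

883⁻¹ mod 907: 883·718 ≡ 1 (mod 907), so 883⁻¹ ≡ 718.
t = 497 + 883·((574 − 497)·718 mod 907) = 497 + 883·866 = 765175.

765175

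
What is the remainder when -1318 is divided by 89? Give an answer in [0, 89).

-1318 = -15*89 + 17, so -1318 ≡ 17 (mod 89).

17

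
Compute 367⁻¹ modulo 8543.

8124

Run the extended Euclidean algorithm:
8543 = 23·367 + 102
367 = 3·102 + 61
102 = 1·61 + 41
61 = 1·41 + 20
41 = 2·20 + 1
20 = 20·1 + 0
gcd(367, 8543) = 1, so the inverse exists.
Back-substitute for 1:
1 = 1·41 − 2·20
  = −2·61 + 3·41
  = 3·102 − 5·61
  = −5·367 + 18·102
  = 18·8543 − 419·367
So 367⁻¹ ≡ −419 ≡ 8124 (mod 8543).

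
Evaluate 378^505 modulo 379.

378

378^1 ≡ 378 (mod 379)
378^2 ≡ 378^2 = 142884 ≡ 1 (mod 379)
378^4 ≡ 1^2 = 1 (mod 379)
378^8 ≡ 1^2 = 1 (mod 379)
378^16 ≡ 1^2 = 1 (mod 379)
378^32 ≡ 1^2 = 1 (mod 379)
378^64 ≡ 1^2 = 1 (mod 379)
378^128 ≡ 1^2 = 1 (mod 379)
378^256 ≡ 1^2 = 1 (mod 379)
378^505 = 378^256 · 378^128 · 378^64 · 378^32 · 378^16 · 378^8 · 378^1 ≡ 1 · 1 · 1 · 1 · 1 · 1 · 378 (mod 379).
Accumulate the product:
1 · 1 = 1
1 · 1 = 1
1 · 1 = 1
1 · 1 = 1
1 · 1 = 1
1 · 378 = 378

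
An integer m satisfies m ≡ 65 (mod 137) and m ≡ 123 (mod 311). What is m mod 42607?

137⁻¹ mod 311: 137×84 ≡ 1 (mod 311), so 137⁻¹ ≡ 84.
m = 65 + 137×((123 − 65)×84 mod 311) = 65 + 137×207 = 28424.

28424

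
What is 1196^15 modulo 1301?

15 in binary is 1111, i.e. 15 = 8 + 4 + 2 + 1.
1196^1 ≡ 1196 (mod 1301)
1196^2 ≡ 1196^2 = 1430416 ≡ 617 (mod 1301)
1196^4 ≡ 617^2 = 380689 ≡ 797 (mod 1301)
1196^8 ≡ 797^2 = 635209 ≡ 321 (mod 1301)
1196^15 = 1196^8 × 1196^4 × 1196^2 × 1196^1 ≡ 321 × 797 × 617 × 1196 (mod 1301).
Accumulate the product:
321 × 797 = 255837 ≡ 841
841 × 617 = 518897 ≡ 1099
1099 × 1196 = 1314404 ≡ 394

394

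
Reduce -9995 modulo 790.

275

-9995 = -13*790 + 275, so -9995 ≡ 275 (mod 790).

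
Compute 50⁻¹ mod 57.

8

By the extended Euclidean algorithm:
57 = 1*50 + 7
50 = 7*7 + 1
7 = 7*1 + 0
gcd(50, 57) = 1, so the inverse exists.
Bézout: 1 = −7*57 + 8*50.
So 50⁻¹ ≡ 8 (mod 57).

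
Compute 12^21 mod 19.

18

Compute successive squares:
21 in binary is 10101, i.e. 21 = 16 + 4 + 1.
12^1 ≡ 12 (mod 19)
12^2 ≡ 12^2 = 144 ≡ 11 (mod 19)
12^4 ≡ 11^2 = 121 ≡ 7 (mod 19)
12^8 ≡ 7^2 = 49 ≡ 11 (mod 19)
12^16 ≡ 11^2 = 121 ≡ 7 (mod 19)
12^21 = 12^16 · 12^4 · 12^1 ≡ 7 · 7 · 12 (mod 19).
Accumulate the product:
7 · 7 = 49 ≡ 11
11 · 12 = 132 ≡ 18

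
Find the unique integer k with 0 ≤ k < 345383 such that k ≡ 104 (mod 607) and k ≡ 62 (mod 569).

308460

607⁻¹ mod 569: 607·15 ≡ 1 (mod 569), so 607⁻¹ ≡ 15.
k = 104 + 607·((62 − 104)·15 mod 569) = 104 + 607·508 = 308460.
Check: 308460 mod 607 = 104, 308460 mod 569 = 62. ✓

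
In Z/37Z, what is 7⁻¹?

16

Run the extended Euclidean algorithm:
37 = 5*7 + 2
7 = 3*2 + 1
2 = 2*1 + 0
gcd(7, 37) = 1, so the inverse exists.
Back-substitute for 1:
1 = 1*7 − 3*2
  = −3*37 + 16*7
So 7⁻¹ ≡ 16 (mod 37).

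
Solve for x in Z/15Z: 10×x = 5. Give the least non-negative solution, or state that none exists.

gcd(10, 15) = 5, and 5 | 5, so solutions exist.
Divide through by 5: 2×x = 1 (mod 3).
2⁻¹ ≡ 2 (mod 3).
x ≡ 2×1 ≡ 2 (mod 3).
The smallest non-negative solution is x = 2.

2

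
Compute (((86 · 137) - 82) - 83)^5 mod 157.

86 · 137 = 11782 ≡ 7 (mod 157)
7 - 82 = -75 ≡ 82 (mod 157)
82 - 83 = -1 ≡ 156 (mod 157)
(156)^5 ≡ 156 (mod 157)

156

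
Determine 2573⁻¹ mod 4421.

4421 = 1×2573 + 1848
2573 = 1×1848 + 725
1848 = 2×725 + 398
725 = 1×398 + 327
398 = 1×327 + 71
327 = 4×71 + 43
71 = 1×43 + 28
43 = 1×28 + 15
28 = 1×15 + 13
15 = 1×13 + 2
13 = 6×2 + 1
2 = 2×1 + 0
gcd(2573, 4421) = 1, so the inverse exists.
Back-substitute for 1:
1 = 1×13 − 6×2
  = −6×15 + 7×13
  = 7×28 − 13×15
  = −13×43 + 20×28
  = 20×71 − 33×43
  = −33×327 + 152×71
  = 152×398 − 185×327
  = −185×725 + 337×398
  = 337×1848 − 859×725
  = −859×2573 + 1196×1848
  = 1196×4421 − 2055×2573
So 2573⁻¹ ≡ −2055 ≡ 2366 (mod 4421).

2366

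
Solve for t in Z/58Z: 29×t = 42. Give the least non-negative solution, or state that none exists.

gcd(29, 58) = 29, and 29 does not divide 42.
So the congruence has no solution.

no solution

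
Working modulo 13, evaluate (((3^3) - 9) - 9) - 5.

(3)^3 ≡ 1 (mod 13)
1 - 9 = -8 ≡ 5 (mod 13)
5 - 9 = -4 ≡ 9 (mod 13)
9 - 5 = 4

4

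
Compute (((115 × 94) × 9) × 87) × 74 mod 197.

115 × 94 = 10810 ≡ 172 (mod 197)
172 × 9 = 1548 ≡ 169 (mod 197)
169 × 87 = 14703 ≡ 125 (mod 197)
125 × 74 = 9250 ≡ 188 (mod 197)

188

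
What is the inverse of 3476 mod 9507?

9507 = 2·3476 + 2555
3476 = 1·2555 + 921
2555 = 2·921 + 713
921 = 1·713 + 208
713 = 3·208 + 89
208 = 2·89 + 30
89 = 2·30 + 29
30 = 1·29 + 1
29 = 29·1 + 0
gcd(3476, 9507) = 1, so the inverse exists.
Bézout: 1 = −117·9507 + 320·3476.
So 3476⁻¹ ≡ 320 (mod 9507).

320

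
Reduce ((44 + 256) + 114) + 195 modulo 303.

3

44 + 256 = 300
300 + 114 = 414 ≡ 111 (mod 303)
111 + 195 = 306 ≡ 3 (mod 303)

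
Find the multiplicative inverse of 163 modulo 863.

773

Apply the Euclidean algorithm and back-substitute:
863 = 5*163 + 48
163 = 3*48 + 19
48 = 2*19 + 10
19 = 1*10 + 9
10 = 1*9 + 1
9 = 9*1 + 0
gcd(163, 863) = 1, so the inverse exists.
Bézout: 1 = 17*863 − 90*163.
So 163⁻¹ ≡ −90 ≡ 773 (mod 863).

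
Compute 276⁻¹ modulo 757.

96

By the extended Euclidean algorithm:
757 = 2*276 + 205
276 = 1*205 + 71
205 = 2*71 + 63
71 = 1*63 + 8
63 = 7*8 + 7
8 = 1*7 + 1
7 = 7*1 + 0
gcd(276, 757) = 1, so the inverse exists.
Bézout: 1 = −35*757 + 96*276.
So 276⁻¹ ≡ 96 (mod 757).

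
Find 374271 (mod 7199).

374271 = 51*7199 + 7122, so 374271 ≡ 7122 (mod 7199).

7122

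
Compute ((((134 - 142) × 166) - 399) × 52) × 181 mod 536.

134 - 142 = -8 ≡ 528 (mod 536)
528 × 166 = 87648 ≡ 280 (mod 536)
280 - 399 = -119 ≡ 417 (mod 536)
417 × 52 = 21684 ≡ 244 (mod 536)
244 × 181 = 44164 ≡ 212 (mod 536)

212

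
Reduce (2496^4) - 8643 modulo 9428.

(2496)^4 ≡ 6452 (mod 9428)
6452 - 8643 = -2191 ≡ 7237 (mod 9428)

7237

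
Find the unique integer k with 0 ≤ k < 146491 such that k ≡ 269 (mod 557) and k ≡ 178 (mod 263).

557⁻¹ mod 263: 557·17 ≡ 1 (mod 263), so 557⁻¹ ≡ 17.
k = 269 + 557·((178 − 269)·17 mod 263) = 269 + 557·31 = 17536.

17536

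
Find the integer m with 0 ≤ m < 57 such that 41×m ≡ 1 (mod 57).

57 = 1×41 + 16
41 = 2×16 + 9
16 = 1×9 + 7
9 = 1×7 + 2
7 = 3×2 + 1
2 = 2×1 + 0
gcd(41, 57) = 1, so the inverse exists.
Bézout: 1 = 18×57 − 25×41.
So 41⁻¹ ≡ −25 ≡ 32 (mod 57).

32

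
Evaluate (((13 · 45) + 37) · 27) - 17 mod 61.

2

13 · 45 = 585 ≡ 36 (mod 61)
36 + 37 = 73 ≡ 12 (mod 61)
12 · 27 = 324 ≡ 19 (mod 61)
19 - 17 = 2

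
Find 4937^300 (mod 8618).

4899

4937^1 ≡ 4937 (mod 8618)
4937^2 ≡ 4937^2 = 24373969 ≡ 2265 (mod 8618)
4937^4 ≡ 2265^2 = 5130225 ≡ 2515 (mod 8618)
4937^8 ≡ 2515^2 = 6325225 ≡ 8231 (mod 8618)
4937^16 ≡ 8231^2 = 67749361 ≡ 3263 (mod 8618)
4937^32 ≡ 3263^2 = 10647169 ≡ 3939 (mod 8618)
4937^64 ≡ 3939^2 = 15515721 ≡ 3321 (mod 8618)
4937^128 ≡ 3321^2 = 11029041 ≡ 6619 (mod 8618)
4937^256 ≡ 6619^2 = 43811161 ≡ 5867 (mod 8618)
4937^300 = 4937^256 · 4937^32 · 4937^8 · 4937^4 ≡ 5867 · 3939 · 8231 · 2515 (mod 8618).
Accumulate the product:
5867 · 3939 = 23110113 ≡ 5255
5255 · 8231 = 43253905 ≡ 163
163 · 2515 = 409945 ≡ 4899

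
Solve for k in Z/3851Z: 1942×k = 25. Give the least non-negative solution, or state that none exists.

585

gcd(1942, 3851) = 1, so a unique solution mod 3851 exists.
1942⁻¹ ≡ 2334 (mod 3851).
k ≡ 2334×25 ≡ 585 (mod 3851).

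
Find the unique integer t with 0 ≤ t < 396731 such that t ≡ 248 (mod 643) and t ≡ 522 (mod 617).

37542

643⁻¹ mod 617: 643*356 ≡ 1 (mod 617), so 643⁻¹ ≡ 356.
t = 248 + 643*((522 − 248)*356 mod 617) = 248 + 643*58 = 37542.
Check: 37542 mod 643 = 248, 37542 mod 617 = 522. ✓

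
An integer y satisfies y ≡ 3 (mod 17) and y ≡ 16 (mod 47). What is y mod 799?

768

17⁻¹ mod 47: 17*36 ≡ 1 (mod 47), so 17⁻¹ ≡ 36.
y = 3 + 17*((16 − 3)*36 mod 47) = 3 + 17*45 = 768.
Check: 768 mod 17 = 3, 768 mod 47 = 16. ✓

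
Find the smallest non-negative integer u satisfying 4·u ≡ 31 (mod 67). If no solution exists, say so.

58

gcd(4, 67) = 1, so a unique solution mod 67 exists.
4⁻¹ ≡ 17 (mod 67).
u ≡ 17·31 ≡ 58 (mod 67).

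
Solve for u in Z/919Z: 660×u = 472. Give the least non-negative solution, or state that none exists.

gcd(660, 919) = 1, so a unique solution mod 919 exists.
660⁻¹ ≡ 809 (mod 919).
u ≡ 809×472 ≡ 463 (mod 919).

463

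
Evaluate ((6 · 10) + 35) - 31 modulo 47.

6 · 10 = 60 ≡ 13 (mod 47)
13 + 35 = 48 ≡ 1 (mod 47)
1 - 31 = -30 ≡ 17 (mod 47)

17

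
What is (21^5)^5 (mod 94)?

(21)^5 ≡ 83 (mod 94)
(83)^5 ≡ 65 (mod 94)

65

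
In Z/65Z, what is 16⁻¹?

By the extended Euclidean algorithm:
65 = 4·16 + 1
16 = 16·1 + 0
gcd(16, 65) = 1, so the inverse exists.
Bézout: 1 = 1·65 − 4·16.
So 16⁻¹ ≡ −4 ≡ 61 (mod 65).

61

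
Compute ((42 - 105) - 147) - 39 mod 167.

85

42 - 105 = -63 ≡ 104 (mod 167)
104 - 147 = -43 ≡ 124 (mod 167)
124 - 39 = 85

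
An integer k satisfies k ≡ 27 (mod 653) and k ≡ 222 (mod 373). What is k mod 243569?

22229

653⁻¹ mod 373: 653×4 ≡ 1 (mod 373), so 653⁻¹ ≡ 4.
k = 27 + 653×((222 − 27)×4 mod 373) = 27 + 653×34 = 22229.
Check: 22229 mod 653 = 27, 22229 mod 373 = 222. ✓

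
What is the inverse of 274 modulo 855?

By the extended Euclidean algorithm:
855 = 3·274 + 33
274 = 8·33 + 10
33 = 3·10 + 3
10 = 3·3 + 1
3 = 3·1 + 0
gcd(274, 855) = 1, so the inverse exists.
Bézout: 1 = −83·855 + 259·274.
So 274⁻¹ ≡ 259 (mod 855).

259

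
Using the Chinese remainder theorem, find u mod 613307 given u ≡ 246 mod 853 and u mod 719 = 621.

853⁻¹ mod 719: 853*220 ≡ 1 (mod 719), so 853⁻¹ ≡ 220.
u = 246 + 853*((621 − 246)*220 mod 719) = 246 + 853*534 = 455748.
Check: 455748 mod 853 = 246, 455748 mod 719 = 621. ✓

455748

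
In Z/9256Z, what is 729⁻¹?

3225

9256 = 12×729 + 508
729 = 1×508 + 221
508 = 2×221 + 66
221 = 3×66 + 23
66 = 2×23 + 20
23 = 1×20 + 3
20 = 6×3 + 2
3 = 1×2 + 1
2 = 2×1 + 0
gcd(729, 9256) = 1, so the inverse exists.
Bézout: 1 = −254×9256 + 3225×729.
So 729⁻¹ ≡ 3225 (mod 9256).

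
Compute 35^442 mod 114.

73

By square-and-multiply:
442 in binary is 110111010, i.e. 442 = 256 + 128 + 32 + 16 + 8 + 2.
35^1 ≡ 35 (mod 114)
35^2 ≡ 35^2 = 1225 ≡ 85 (mod 114)
35^4 ≡ 85^2 = 7225 ≡ 43 (mod 114)
35^8 ≡ 43^2 = 1849 ≡ 25 (mod 114)
35^16 ≡ 25^2 = 625 ≡ 55 (mod 114)
35^32 ≡ 55^2 = 3025 ≡ 61 (mod 114)
35^64 ≡ 61^2 = 3721 ≡ 73 (mod 114)
35^128 ≡ 73^2 = 5329 ≡ 85 (mod 114)
35^256 ≡ 85^2 = 7225 ≡ 43 (mod 114)
35^442 = 35^256 · 35^128 · 35^32 · 35^16 · 35^8 · 35^2 ≡ 43 · 85 · 61 · 55 · 25 · 85 (mod 114).
Accumulate the product:
43 · 85 = 3655 ≡ 7
7 · 61 = 427 ≡ 85
85 · 55 = 4675 ≡ 1
1 · 25 = 25
25 · 85 = 2125 ≡ 73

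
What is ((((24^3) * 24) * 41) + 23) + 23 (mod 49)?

21

(24)^3 ≡ 6 (mod 49)
6 * 24 = 144 ≡ 46 (mod 49)
46 * 41 = 1886 ≡ 24 (mod 49)
24 + 23 = 47
47 + 23 = 70 ≡ 21 (mod 49)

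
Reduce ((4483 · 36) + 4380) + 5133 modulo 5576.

3621

4483 · 36 = 161388 ≡ 5260 (mod 5576)
5260 + 4380 = 9640 ≡ 4064 (mod 5576)
4064 + 5133 = 9197 ≡ 3621 (mod 5576)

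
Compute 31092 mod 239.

31092 = 130*239 + 22, so 31092 ≡ 22 (mod 239).

22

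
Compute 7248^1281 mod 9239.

1281 in binary is 10100000001, i.e. 1281 = 1024 + 256 + 1.
7248^1 ≡ 7248 (mod 9239)
7248^2 ≡ 7248^2 = 52533504 ≡ 550 (mod 9239)
7248^4 ≡ 550^2 = 302500 ≡ 6852 (mod 9239)
7248^8 ≡ 6852^2 = 46949904 ≡ 6545 (mod 9239)
7248^16 ≡ 6545^2 = 42837025 ≡ 5021 (mod 9239)
7248^32 ≡ 5021^2 = 25210441 ≡ 6449 (mod 9239)
7248^64 ≡ 6449^2 = 41589601 ≡ 4862 (mod 9239)
7248^128 ≡ 4862^2 = 23639044 ≡ 5682 (mod 9239)
7248^256 ≡ 5682^2 = 32285124 ≡ 4058 (mod 9239)
7248^512 ≡ 4058^2 = 16467364 ≡ 3466 (mod 9239)
7248^1024 ≡ 3466^2 = 12013156 ≡ 2456 (mod 9239)
7248^1281 = 7248^1024 × 7248^256 × 7248^1 ≡ 2456 × 4058 × 7248 (mod 9239).
Accumulate the product:
2456 × 4058 = 9966448 ≡ 6806
6806 × 7248 = 49329888 ≡ 2867

2867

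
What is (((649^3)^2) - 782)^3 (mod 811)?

(649)^3 ≡ 545 (mod 811)
(545)^2 ≡ 199 (mod 811)
199 - 782 = -583 ≡ 228 (mod 811)
(228)^3 ≡ 398 (mod 811)

398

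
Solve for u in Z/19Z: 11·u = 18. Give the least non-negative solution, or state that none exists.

gcd(11, 19) = 1, so a unique solution mod 19 exists.
11⁻¹ ≡ 7 (mod 19).
u ≡ 7·18 ≡ 12 (mod 19).

12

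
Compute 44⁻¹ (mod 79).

Apply the Euclidean algorithm and back-substitute:
79 = 1×44 + 35
44 = 1×35 + 9
35 = 3×9 + 8
9 = 1×8 + 1
8 = 8×1 + 0
gcd(44, 79) = 1, so the inverse exists.
Bézout: 1 = −5×79 + 9×44.
So 44⁻¹ ≡ 9 (mod 79).

9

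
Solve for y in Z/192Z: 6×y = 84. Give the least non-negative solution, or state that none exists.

14

gcd(6, 192) = 6, and 6 | 84, so solutions exist.
Divide through by 6: 1×y = 14 (mod 32).
1⁻¹ ≡ 1 (mod 32).
y ≡ 1×14 ≡ 14 (mod 32).
The smallest non-negative solution is y = 14.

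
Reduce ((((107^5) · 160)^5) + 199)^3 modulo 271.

(107)^5 ≡ 111 (mod 271)
111 · 160 = 17760 ≡ 145 (mod 271)
(145)^5 ≡ 33 (mod 271)
33 + 199 = 232
(232)^3 ≡ 30 (mod 271)

30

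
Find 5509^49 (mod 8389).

By square-and-multiply:
49 in binary is 110001, i.e. 49 = 32 + 16 + 1.
5509^1 ≡ 5509 (mod 8389)
5509^2 ≡ 5509^2 = 30349081 ≡ 6068 (mod 8389)
5509^4 ≡ 6068^2 = 36820624 ≡ 1303 (mod 8389)
5509^8 ≡ 1303^2 = 1697809 ≡ 3231 (mod 8389)
5509^16 ≡ 3231^2 = 10439361 ≡ 3445 (mod 8389)
5509^32 ≡ 3445^2 = 11868025 ≡ 5979 (mod 8389)
5509^49 = 5509^32 * 5509^16 * 5509^1 ≡ 5979 * 3445 * 5509 (mod 8389).
Accumulate the product:
5979 * 3445 = 20597655 ≡ 2660
2660 * 5509 = 14653940 ≡ 6746

6746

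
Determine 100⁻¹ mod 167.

162

Run the extended Euclidean algorithm:
167 = 1*100 + 67
100 = 1*67 + 33
67 = 2*33 + 1
33 = 33*1 + 0
gcd(100, 167) = 1, so the inverse exists.
Bézout: 1 = 3*167 − 5*100.
So 100⁻¹ ≡ −5 ≡ 162 (mod 167).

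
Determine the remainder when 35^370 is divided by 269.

Using repeated squaring:
35^1 ≡ 35 (mod 269)
35^2 ≡ 35^2 = 1225 ≡ 149 (mod 269)
35^4 ≡ 149^2 = 22201 ≡ 143 (mod 269)
35^8 ≡ 143^2 = 20449 ≡ 5 (mod 269)
35^16 ≡ 5^2 = 25 (mod 269)
35^32 ≡ 25^2 = 625 ≡ 87 (mod 269)
35^64 ≡ 87^2 = 7569 ≡ 37 (mod 269)
35^128 ≡ 37^2 = 1369 ≡ 24 (mod 269)
35^256 ≡ 24^2 = 576 ≡ 38 (mod 269)
35^370 = 35^256 · 35^64 · 35^32 · 35^16 · 35^2 ≡ 38 · 37 · 87 · 25 · 149 (mod 269).
Accumulate the product:
38 · 37 = 1406 ≡ 61
61 · 87 = 5307 ≡ 196
196 · 25 = 4900 ≡ 58
58 · 149 = 8642 ≡ 34

34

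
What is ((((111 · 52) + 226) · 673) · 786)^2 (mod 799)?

460

111 · 52 = 5772 ≡ 179 (mod 799)
179 + 226 = 405
405 · 673 = 272565 ≡ 106 (mod 799)
106 · 786 = 83316 ≡ 220 (mod 799)
(220)^2 ≡ 460 (mod 799)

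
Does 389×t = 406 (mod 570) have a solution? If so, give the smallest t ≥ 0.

gcd(389, 570) = 1, so a unique solution mod 570 exists.
389⁻¹ ≡ 359 (mod 570).
t ≡ 359×406 ≡ 404 (mod 570).

404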